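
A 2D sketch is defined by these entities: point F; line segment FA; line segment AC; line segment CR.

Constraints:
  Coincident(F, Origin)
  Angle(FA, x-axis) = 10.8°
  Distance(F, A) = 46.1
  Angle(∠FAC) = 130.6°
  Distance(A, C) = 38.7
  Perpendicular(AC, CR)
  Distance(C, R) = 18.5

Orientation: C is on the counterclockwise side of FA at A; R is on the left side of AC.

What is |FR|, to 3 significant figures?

70.7

∠FAC = 130.6°, so AC runs at 10.8° + (180° − 130.6°) = 60.2° from the x-axis; with |AC| = 38.7, C = A + 38.7·(cos 60.2°, sin 60.2°) = (64.5, 42.2). The perpendicularity gives CR at right angles to AC; with |CR| = 18.5 on the left of AC, R = C + 18.5·(-0.868, 0.497) = (48.5, 51.4). Then |FR| = |R − F| = 70.7.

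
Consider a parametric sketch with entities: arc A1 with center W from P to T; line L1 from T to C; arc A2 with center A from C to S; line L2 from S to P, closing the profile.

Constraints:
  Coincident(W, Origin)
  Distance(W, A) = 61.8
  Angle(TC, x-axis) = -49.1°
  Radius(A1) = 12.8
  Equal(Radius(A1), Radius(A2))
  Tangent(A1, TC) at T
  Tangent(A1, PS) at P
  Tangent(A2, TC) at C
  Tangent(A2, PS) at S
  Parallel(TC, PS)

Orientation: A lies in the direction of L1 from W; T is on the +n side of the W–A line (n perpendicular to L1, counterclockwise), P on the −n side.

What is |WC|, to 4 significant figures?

63.11

The slot axis is L1's direction at -49.1°, so u = (cos -49.1°, sin -49.1°) = (0.6547, -0.7559) and n = (−sin -49.1°, cos -49.1°) = (0.7559, 0.6547). W is at the origin and A lies 61.8 along u from W, so A = 61.8·u = (40.46, -46.71). Tangency of A1 to both parallel lines with radius 12.8 puts T and P at W ± 12.8·n: T = (9.675, 8.381), P = (-9.675, -8.381). Equal radii place C and S the same way about A: C = A + 12.8·n = (50.14, -38.33), S = A − 12.8·n = (30.79, -55.09). Then |WC| = |C − W| = 63.11.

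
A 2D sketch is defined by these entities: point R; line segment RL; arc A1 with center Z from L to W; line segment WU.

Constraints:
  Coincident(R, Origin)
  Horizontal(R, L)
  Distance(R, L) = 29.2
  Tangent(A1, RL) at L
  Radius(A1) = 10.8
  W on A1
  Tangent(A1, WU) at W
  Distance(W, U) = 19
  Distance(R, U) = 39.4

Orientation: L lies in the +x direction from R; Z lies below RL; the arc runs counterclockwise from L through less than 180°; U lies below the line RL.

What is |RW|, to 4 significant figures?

23.00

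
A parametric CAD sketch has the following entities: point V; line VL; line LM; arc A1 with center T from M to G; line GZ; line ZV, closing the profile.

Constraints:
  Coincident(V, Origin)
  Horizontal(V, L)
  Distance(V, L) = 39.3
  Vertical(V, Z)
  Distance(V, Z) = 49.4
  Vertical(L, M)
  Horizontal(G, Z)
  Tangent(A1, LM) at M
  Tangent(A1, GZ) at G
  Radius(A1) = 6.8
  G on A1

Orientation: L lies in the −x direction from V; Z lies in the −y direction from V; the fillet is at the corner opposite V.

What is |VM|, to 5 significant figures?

57.959

V is at the origin; VL is horizontal with |VL| = 39.3 and L on the −x side, so L = (-39.300, 0.0000). VZ is vertical with |VZ| = 49.4 and Z on the −y side, so Z = (0.0000, -49.400). The virtual corner opposite V is at (-39.300, -49.400). The tangent condition forces TM to be normal to LM and A1 meets GZ tangentially, so TG is at right angles to GZ, with radius 6.8, so the center T sits 6.8 in from both sides at T = (-32.500, -42.600). That places the tangent points at M = (-39.300, -42.600) on LM and G = (-32.500, -49.400) on GZ. Then |VM| = |M − V| = 57.959.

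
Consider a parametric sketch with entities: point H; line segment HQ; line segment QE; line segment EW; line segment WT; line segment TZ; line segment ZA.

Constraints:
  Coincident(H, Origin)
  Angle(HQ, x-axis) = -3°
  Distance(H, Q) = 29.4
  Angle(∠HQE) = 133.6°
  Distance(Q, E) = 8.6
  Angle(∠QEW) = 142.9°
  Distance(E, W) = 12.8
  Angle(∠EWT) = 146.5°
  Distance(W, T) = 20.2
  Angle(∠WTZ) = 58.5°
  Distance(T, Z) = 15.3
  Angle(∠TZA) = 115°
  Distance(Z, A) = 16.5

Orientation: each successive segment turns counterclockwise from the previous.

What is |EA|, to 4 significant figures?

7.680

∠WTZ = 58.5° gives TZ at -124.5° from the x-axis; with |TZ| = 15.3, Z = (20.84, 22.84). ∠TZA = 115.0° gives ZA at -59.50° from the x-axis; with |ZA| = 16.5, A = (29.21, 8.622). Then |EA| = |A − E| = 7.680.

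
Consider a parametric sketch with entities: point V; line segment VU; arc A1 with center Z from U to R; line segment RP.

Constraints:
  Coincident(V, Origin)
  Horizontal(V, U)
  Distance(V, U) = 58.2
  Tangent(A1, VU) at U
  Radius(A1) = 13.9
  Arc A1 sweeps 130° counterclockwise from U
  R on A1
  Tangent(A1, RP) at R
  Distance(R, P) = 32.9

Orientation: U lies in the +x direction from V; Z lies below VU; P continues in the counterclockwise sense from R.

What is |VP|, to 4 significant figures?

83.83

V is at the origin; V and U share the same y with |VU| = 58.2 and U on the +x side, so U = (58.20, 0.000). Since A1 is tangent to VU there, ZU ⟂ VU, so Z = U + (0, -13.9) = (58.20, -13.90). On A1, U sits at bearing 90° from Z; a 130° counterclockwise sweep puts R at bearing 220°, so R = Z + 13.9·(cos 220°, sin 220°) = (47.55, -22.83). Since A1 is tangent to RP there, ZR ⟂ RP, so RP runs along (−sin 220°, cos 220°); with |RP| = 32.9, P = (68.70, -48.04). Then |VP| = |P − V| = 83.83.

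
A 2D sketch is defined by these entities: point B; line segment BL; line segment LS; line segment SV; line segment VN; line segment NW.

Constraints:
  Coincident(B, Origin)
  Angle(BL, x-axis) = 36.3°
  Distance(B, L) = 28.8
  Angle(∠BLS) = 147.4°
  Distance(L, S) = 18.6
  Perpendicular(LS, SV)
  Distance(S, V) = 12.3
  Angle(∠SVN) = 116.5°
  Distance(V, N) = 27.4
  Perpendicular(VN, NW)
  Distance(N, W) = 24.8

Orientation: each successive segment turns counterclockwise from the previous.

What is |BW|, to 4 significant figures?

15.06

B is at the origin; BL runs at 36.3° with length 28.8, so L = (23.21, 17.05). ∠BLS = 147.4° gives LS at 68.90° from the x-axis; with |LS| = 18.6, S = (29.91, 34.40). LS is perpendicular to SV, so SV runs at 158.9°; with |SV| = 12.3, V = (18.43, 38.83). ∠SVN = 116.5° gives VN at -137.6° from the x-axis; with |VN| = 27.4, N = (-1.802, 20.35). The perpendicularity gives NW at right angles to VN, so NW runs at -47.60°; with |NW| = 24.8, W = (14.92, 2.041). Then |BW| = |W − B| = 15.06.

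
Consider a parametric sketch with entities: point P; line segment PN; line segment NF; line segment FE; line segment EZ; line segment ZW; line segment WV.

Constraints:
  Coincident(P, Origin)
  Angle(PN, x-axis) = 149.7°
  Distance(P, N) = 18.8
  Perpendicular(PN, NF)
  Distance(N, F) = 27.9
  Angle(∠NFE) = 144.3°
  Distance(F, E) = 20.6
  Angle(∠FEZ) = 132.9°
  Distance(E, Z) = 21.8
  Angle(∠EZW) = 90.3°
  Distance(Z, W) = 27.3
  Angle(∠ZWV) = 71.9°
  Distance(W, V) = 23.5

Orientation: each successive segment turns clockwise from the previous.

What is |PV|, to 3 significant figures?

25.1

P is at the origin; PN runs at 149.7° with length 18.8, so N = (-16.2, 9.49). PN ⟂ NF, so NF runs at 59.7°; with |NF| = 27.9, F = (-2.16, 33.6). ∠NFE = 144.3° gives FE at 24.0° from the x-axis; with |FE| = 20.6, E = (16.7, 42.0). ∠FEZ = 132.9° gives EZ at -23.1° from the x-axis; with |EZ| = 21.8, Z = (36.7, 33.4). ∠EZW = 90.3° gives ZW at -113° from the x-axis; with |ZW| = 27.3, W = (26.1, 8.23). ∠ZWV = 71.9° gives WV at 139° from the x-axis; with |WV| = 23.5, V = (8.37, 23.6). Then |PV| = |V − P| = 25.1.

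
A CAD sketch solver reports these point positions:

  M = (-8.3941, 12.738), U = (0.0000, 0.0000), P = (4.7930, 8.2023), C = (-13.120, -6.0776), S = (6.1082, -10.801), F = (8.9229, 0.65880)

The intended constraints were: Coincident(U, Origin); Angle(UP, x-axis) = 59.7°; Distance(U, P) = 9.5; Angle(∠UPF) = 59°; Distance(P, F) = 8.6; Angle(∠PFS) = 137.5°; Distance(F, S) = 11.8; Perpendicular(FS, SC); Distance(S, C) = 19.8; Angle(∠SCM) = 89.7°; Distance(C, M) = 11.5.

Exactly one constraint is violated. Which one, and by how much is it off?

Distance(C, M) = 11.5 — off by 7.90.

U = (0.00, 0.00) ✓; UP at 59.70° ✓; |UP| = 9.500 ✓; ∠UPF = 59.00° ✓; |PF| = 8.600 ✓; ∠PFS = 137.5° ✓; |FS| = 11.80 ✓; ∠(FS, SC) = 90.00° ✓; |SC| = 19.80 ✓; ∠SCM = 89.70° ✓; |CM| = 19.40 ✗.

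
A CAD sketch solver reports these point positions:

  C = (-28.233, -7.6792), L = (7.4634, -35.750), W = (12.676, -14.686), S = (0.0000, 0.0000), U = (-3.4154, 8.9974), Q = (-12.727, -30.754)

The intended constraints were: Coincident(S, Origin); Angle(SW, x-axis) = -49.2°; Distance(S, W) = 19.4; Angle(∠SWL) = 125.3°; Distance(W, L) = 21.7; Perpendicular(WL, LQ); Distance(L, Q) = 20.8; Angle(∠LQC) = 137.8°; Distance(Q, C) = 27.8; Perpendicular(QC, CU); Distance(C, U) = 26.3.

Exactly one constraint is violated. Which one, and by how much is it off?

Distance(C, U) = 26.3 — off by 3.60.

S = (0.00, 0.00) ✓; SW at -49.20° ✓; |SW| = 19.40 ✓; ∠SWL = 125.3° ✓; |WL| = 21.70 ✓; ∠(WL, LQ) = 90.00° ✓; |LQ| = 20.80 ✓; ∠LQC = 137.8° ✓; |QC| = 27.80 ✓; ∠(QC, CU) = 90.00° ✓; |CU| = 29.90 ✗.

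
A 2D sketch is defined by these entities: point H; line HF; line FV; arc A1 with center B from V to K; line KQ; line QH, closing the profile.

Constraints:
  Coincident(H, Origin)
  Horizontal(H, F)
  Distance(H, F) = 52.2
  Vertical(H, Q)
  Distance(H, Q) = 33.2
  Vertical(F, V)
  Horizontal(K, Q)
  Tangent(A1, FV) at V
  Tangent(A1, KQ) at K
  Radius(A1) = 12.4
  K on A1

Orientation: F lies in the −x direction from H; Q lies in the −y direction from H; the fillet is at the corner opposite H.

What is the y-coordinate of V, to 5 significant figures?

-20.800

H is at the origin; H and F share the same y with |HF| = 52.2 and F on the −x side, so F = (-52.200, 0.0000). H and Q share the same x with |HQ| = 33.2 and Q on the −y side, so Q = (0.0000, -33.200). The virtual corner opposite H is at (-52.200, -33.200). Tangency of A1 to FV means the radius BV is perpendicular to FV and since A1 is tangent to KQ there, BK ⟂ KQ, with radius 12.4, so the center B sits 12.4 in from both sides at B = (-39.800, -20.800). That places the tangent points at V = (-52.200, -20.800) on FV and K = (-39.800, -33.200) on KQ. So V.y = -20.800.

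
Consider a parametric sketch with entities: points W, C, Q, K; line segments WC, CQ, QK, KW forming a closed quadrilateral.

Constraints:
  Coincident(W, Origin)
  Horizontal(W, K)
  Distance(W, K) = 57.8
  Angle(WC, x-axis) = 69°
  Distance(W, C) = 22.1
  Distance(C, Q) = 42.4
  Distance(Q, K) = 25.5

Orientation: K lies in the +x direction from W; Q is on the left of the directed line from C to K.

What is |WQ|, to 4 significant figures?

55.75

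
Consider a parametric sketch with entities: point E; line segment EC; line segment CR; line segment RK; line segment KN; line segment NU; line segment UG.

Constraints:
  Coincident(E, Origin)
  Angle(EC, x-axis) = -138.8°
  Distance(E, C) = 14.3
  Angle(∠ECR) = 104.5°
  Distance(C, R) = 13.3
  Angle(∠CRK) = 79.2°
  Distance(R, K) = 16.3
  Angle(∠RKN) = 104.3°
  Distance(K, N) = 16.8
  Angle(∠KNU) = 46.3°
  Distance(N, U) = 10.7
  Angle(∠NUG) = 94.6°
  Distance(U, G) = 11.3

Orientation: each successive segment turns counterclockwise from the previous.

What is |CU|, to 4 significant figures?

8.873

E is at the origin; EC runs at -138.8° with length 14.3, so C = (-10.76, -9.419). ∠ECR = 104.5° gives CR at -63.30° from the x-axis; with |CR| = 13.3, R = (-4.784, -21.30). ∠CRK = 79.2° gives RK at 37.50° from the x-axis; with |RK| = 16.3, K = (8.148, -11.38). ∠RKN = 104.3° gives KN at 113.2° from the x-axis; with |KN| = 16.8, N = (1.530, 4.063). ∠KNU = 46.3° gives NU at -113.1° from the x-axis; with |NU| = 10.7, U = (-2.668, -5.779). Then |CU| = |U − C| = 8.873.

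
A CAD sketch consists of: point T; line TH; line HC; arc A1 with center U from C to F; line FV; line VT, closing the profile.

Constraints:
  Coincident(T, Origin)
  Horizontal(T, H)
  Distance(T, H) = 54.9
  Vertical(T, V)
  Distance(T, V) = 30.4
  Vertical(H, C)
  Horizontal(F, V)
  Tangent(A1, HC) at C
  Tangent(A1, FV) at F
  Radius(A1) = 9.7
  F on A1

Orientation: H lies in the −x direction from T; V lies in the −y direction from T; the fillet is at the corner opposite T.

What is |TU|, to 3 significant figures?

49.7

T is at the origin; T and H share the same y with |TH| = 54.9 and H on the −x side, so H = (-54.9, 0.00). TV is vertical with |TV| = 30.4 and V on the −y side, so V = (0.00, -30.4). The virtual corner opposite T is at (-54.9, -30.4). Tangency of A1 to HC means the radius UC is perpendicular to HC and since A1 is tangent to FV there, UF ⟂ FV, with radius 9.7, so the center U sits 9.7 in from both sides at U = (-45.2, -20.7). Then |TU| = |U − T| = 49.7.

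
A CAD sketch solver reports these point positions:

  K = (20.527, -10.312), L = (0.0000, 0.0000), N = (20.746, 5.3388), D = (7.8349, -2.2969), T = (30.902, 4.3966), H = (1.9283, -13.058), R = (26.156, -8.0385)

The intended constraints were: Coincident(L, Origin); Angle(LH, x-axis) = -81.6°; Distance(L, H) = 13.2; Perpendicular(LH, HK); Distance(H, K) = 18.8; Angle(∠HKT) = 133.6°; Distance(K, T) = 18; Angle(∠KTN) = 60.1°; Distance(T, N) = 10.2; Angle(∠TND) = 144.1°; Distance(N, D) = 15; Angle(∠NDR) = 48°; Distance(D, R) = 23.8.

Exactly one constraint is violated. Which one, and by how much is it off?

Distance(D, R) = 23.8 — off by 4.60.

L = (0.00, 0.00) ✓; LH at -81.60° ✓; |LH| = 13.20 ✓; ∠(LH, HK) = 90.00° ✓; |HK| = 18.80 ✓; ∠HKT = 133.6° ✓; |KT| = 18.00 ✓; ∠KTN = 60.10° ✓; |TN| = 10.20 ✓; ∠TND = 144.1° ✓; |ND| = 15.00 ✓; ∠NDR = 48.00° ✓; |DR| = 19.20 ✗.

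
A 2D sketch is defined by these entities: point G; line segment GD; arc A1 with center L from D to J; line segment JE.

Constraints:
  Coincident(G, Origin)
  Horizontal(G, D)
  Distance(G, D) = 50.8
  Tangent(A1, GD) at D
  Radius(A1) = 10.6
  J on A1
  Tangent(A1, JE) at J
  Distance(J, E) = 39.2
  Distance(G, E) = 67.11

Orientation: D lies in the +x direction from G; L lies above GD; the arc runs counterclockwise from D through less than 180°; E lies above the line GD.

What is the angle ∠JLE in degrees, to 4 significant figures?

74.87°

Checks: |LJ| = 10.60 ✓; ∠(LJ, JE) = 90.00° ✓; |JE| = 39.20 ✓; |GE| = 67.11 ✓.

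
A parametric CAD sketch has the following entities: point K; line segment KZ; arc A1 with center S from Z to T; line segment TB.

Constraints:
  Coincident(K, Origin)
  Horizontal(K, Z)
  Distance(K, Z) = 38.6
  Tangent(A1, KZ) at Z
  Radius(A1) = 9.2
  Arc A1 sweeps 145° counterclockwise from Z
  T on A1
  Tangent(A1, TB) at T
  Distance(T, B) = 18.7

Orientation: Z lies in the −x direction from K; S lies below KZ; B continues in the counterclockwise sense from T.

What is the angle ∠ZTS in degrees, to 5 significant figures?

17.500°

K is at the origin; KZ is horizontal with |KZ| = 38.6 and Z on the −x side, so Z = (-38.600, 0.0000). A1 meets KZ tangentially, so SZ is at right angles to KZ, so S = Z + (0, -9.2) = (-38.600, -9.2000). On A1, Z sits at bearing 90° from S; a 145° counterclockwise sweep puts T at bearing 235°, so T = S + 9.2·(cos 235°, sin 235°) = (-43.877, -16.736). Then cos ∠ZTS = TZ·TS / (|TZ||TS|), giving 17.500°.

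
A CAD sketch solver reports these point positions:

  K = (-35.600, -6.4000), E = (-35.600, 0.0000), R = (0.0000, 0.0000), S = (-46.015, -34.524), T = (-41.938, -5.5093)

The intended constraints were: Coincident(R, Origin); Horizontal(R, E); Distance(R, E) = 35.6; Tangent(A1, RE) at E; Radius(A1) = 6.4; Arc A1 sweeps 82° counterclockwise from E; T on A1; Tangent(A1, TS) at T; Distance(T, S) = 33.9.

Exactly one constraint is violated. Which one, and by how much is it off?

Distance(T, S) = 33.9 — off by 4.60.

R = (0.00, 0.00) ✓; R.y = 0.00, E.y = 0.00 ✓; |RE| = 35.60 ✓; ∠(KE, ER) = 90.00° ✓; |KE| = 6.400 ✓; bearing(K→T) − bearing(K→E) = 82.00° ✓; |KT| = 6.400 ✓; ∠(KT, TS) = 90.00° ✓; |TS| = 29.30 ✗.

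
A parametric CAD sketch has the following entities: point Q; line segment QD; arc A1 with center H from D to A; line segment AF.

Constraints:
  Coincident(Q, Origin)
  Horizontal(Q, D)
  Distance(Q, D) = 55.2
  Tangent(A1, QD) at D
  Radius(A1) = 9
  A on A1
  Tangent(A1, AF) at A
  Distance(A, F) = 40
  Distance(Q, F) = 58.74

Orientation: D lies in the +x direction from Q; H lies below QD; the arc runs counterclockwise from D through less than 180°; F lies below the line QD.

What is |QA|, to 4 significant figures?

46.96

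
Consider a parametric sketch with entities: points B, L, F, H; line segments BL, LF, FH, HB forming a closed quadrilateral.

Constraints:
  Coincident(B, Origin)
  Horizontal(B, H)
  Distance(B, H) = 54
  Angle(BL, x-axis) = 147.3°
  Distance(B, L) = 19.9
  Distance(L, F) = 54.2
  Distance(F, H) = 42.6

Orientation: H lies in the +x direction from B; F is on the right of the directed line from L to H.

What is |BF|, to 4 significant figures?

35.02

B is at the origin; BH is horizontal with |BH| = 54.0 and H in +x, so H = (54.0, 0). BL runs at 147.3° with |BL| = 19.9, so L = (-16.75, 10.75). F is determined by |LF| = 54.2 and |FH| = 42.6 together: it lies at the intersection of circle(L, 54.2) and circle(H, 42.6). With |LH| = 71.56, the foot of the radical line on LH is 43.63 from L and the perpendicular offset is √(54.2² − 43.63²) = 32.16. Taking the right-of-LH solution: F = (21.55, -27.60).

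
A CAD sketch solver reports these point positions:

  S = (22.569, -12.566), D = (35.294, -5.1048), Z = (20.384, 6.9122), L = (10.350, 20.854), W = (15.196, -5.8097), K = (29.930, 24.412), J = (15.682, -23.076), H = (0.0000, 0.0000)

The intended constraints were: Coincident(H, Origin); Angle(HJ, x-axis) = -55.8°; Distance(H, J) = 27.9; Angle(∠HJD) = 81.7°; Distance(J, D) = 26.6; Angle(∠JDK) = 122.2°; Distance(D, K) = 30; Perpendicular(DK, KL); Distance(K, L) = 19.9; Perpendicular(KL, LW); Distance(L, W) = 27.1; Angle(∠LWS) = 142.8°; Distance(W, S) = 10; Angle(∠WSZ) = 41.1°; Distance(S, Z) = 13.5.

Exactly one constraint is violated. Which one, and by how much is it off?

Distance(S, Z) = 13.5 — off by 6.10.

H = (0.00, 0.00) ✓; HJ at -55.80° ✓; |HJ| = 27.90 ✓; ∠HJD = 81.70° ✓; |JD| = 26.60 ✓; ∠JDK = 122.2° ✓; |DK| = 30.00 ✓; ∠(DK, KL) = 90.00° ✓; |KL| = 19.90 ✓; ∠(KL, LW) = 90.00° ✓; |LW| = 27.10 ✓; ∠LWS = 142.8° ✓; |WS| = 10.00 ✓; ∠WSZ = 41.10° ✓; |SZ| = 19.60 ✗.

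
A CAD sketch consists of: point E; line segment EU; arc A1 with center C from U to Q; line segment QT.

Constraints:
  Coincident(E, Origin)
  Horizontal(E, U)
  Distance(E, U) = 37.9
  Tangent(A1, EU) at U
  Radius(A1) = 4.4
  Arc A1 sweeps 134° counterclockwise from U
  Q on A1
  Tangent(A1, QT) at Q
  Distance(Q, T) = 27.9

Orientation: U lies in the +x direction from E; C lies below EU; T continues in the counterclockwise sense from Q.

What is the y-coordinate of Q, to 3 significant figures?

-7.46

E is at the origin; E and U share the same y with |EU| = 37.9 and U on the +x side, so U = (37.9, 0.00). The tangent condition forces CU to be normal to EU, so C = U + (0, -4.4) = (37.9, -4.40). On A1, U sits at bearing 90° from C; a 134° counterclockwise sweep puts Q at bearing 224°, so Q = C + 4.4·(cos 224°, sin 224°) = (34.7, -7.46). So Q.y = -7.46.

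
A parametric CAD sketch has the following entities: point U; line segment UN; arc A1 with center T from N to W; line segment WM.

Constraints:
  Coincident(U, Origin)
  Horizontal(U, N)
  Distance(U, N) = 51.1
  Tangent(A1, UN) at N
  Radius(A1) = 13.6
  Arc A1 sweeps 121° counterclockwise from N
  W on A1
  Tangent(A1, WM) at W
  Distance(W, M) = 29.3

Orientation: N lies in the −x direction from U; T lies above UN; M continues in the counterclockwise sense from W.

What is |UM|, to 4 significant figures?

71.16

U is at the origin; UN is horizontal with |UN| = 51.1 and N on the −x side, so N = (-51.10, 0.000). A1 meets UN tangentially, so TN is at right angles to UN, so T = N + (0, 13.6) = (-51.10, 13.60). On A1, N sits at bearing -90° from T; a 121° counterclockwise sweep puts W at bearing 31°, so W = T + 13.6·(cos 31°, sin 31°) = (-39.44, 20.60). The tangent condition forces TW to be normal to WM, so WM runs along (−sin 31°, cos 31°); with |WM| = 29.3, M = (-54.53, 45.72). Then |UM| = |M − U| = 71.16.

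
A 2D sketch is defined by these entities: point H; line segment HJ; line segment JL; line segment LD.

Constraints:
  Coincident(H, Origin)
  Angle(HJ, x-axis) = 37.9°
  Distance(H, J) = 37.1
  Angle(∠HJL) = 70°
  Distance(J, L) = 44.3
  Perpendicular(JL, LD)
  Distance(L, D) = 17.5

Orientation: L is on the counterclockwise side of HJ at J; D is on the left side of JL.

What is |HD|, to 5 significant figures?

36.065

∠HJL = 70.0°, so JL runs at 37.9° + (180° − 70.0°) = 147.90° from the x-axis; with |JL| = 44.3, L = J + 44.3·(cos 147.90°, sin 147.90°) = (-8.2525, 46.331). The perpendicularity gives LD at right angles to JL; with |LD| = 17.5 on the left of JL, D = L + 17.5·(-0.53140, -0.84712) = (-17.552, 31.506). Then |HD| = |D − H| = 36.065.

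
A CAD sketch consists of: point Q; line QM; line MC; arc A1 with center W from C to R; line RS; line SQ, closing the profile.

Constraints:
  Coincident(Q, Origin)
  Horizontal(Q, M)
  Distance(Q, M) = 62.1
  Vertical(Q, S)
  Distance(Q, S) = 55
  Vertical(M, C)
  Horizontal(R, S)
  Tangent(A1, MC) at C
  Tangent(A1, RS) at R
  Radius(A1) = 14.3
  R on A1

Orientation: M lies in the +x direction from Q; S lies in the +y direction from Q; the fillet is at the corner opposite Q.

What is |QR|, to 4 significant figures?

72.87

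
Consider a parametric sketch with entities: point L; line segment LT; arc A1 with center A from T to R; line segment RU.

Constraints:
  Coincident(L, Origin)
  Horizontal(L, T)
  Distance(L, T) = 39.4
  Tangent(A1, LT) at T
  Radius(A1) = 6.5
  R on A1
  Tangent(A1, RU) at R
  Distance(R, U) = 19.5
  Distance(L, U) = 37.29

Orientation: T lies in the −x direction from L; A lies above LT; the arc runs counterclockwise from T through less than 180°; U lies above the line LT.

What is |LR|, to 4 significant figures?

33.45

Checks: |AT| = 6.500 ✓; |AR| = 6.500 ✓; ∠(AR, RU) = 90.00° ✓; |RU| = 19.50 ✓; |LU| = 37.29 ✓.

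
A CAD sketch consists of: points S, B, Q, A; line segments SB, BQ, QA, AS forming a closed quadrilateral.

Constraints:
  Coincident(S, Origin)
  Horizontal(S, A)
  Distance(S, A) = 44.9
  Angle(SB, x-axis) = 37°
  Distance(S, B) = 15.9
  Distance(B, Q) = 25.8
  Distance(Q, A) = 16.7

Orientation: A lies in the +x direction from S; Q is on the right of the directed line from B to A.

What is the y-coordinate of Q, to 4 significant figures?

-8.866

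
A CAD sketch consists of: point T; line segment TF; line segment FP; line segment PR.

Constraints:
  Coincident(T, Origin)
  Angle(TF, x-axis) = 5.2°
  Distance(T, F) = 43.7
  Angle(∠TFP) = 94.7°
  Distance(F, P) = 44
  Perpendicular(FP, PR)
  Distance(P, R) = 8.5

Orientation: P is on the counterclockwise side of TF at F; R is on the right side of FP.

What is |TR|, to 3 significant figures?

70.5

T is at the origin; TF runs at 5.2° with length 43.7, so F = 43.7·(cos 5.2°, sin 5.2°) = (43.5, 3.96). ∠TFP = 94.7°, so FP runs at 5.2° + (180° − 94.7°) = 90.5° from the x-axis; with |FP| = 44.0, P = F + 44.0·(cos 90.5°, sin 90.5°) = (43.1, 48.0). FP ⟂ PR; with |PR| = 8.5 on the right of FP, R = P + 8.5·(1.00, 0.00873) = (51.6, 48.0). Then |TR| = |R − T| = 70.5.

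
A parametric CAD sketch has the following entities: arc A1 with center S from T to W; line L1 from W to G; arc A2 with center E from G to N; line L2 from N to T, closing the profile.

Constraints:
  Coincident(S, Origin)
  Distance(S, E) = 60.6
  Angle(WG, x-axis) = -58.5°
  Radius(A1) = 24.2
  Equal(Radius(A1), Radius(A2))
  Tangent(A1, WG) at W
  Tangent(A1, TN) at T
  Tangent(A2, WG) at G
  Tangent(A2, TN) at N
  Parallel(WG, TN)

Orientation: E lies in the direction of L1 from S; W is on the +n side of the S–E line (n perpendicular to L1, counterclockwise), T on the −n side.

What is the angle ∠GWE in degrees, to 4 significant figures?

21.77°

The slot axis is L1's direction at -58.5°, so u = (cos -58.5°, sin -58.5°) = (0.5225, -0.8526) and n = (−sin -58.5°, cos -58.5°) = (0.8526, 0.5225). S is at the origin and E lies 60.6 along u from S, so E = 60.6·u = (31.66, -51.67). Tangency of A1 to both parallel lines with radius 24.2 puts W and T at S ± 24.2·n: W = (20.63, 12.64), T = (-20.63, -12.64). Equal radii place G and N the same way about E: G = E + 24.2·n = (52.30, -39.03), N = E − 24.2·n = (11.03, -64.31). Then cos ∠GWE = WG·WE / (|WG||WE|), giving 21.77°.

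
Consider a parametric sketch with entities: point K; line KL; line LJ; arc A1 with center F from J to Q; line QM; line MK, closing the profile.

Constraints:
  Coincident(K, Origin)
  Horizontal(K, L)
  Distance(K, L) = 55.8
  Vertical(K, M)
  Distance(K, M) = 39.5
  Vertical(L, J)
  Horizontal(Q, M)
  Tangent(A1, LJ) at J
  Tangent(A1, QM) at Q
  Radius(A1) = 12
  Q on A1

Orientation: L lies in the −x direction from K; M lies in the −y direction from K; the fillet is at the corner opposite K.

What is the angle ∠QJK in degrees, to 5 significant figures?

71.236°

K is at the origin; KL is horizontal with |KL| = 55.8 and L on the −x side, so L = (-55.800, 0.0000). KM is vertical with |KM| = 39.5 and M on the −y side, so M = (0.0000, -39.500). The virtual corner opposite K is at (-55.800, -39.500). A1 meets LJ tangentially, so FJ is at right angles to LJ and A1 meets QM tangentially, so FQ is at right angles to QM, with radius 12.0, so the center F sits 12.0 in from both sides at F = (-43.800, -27.500). That places the tangent points at J = (-55.800, -27.500) on LJ and Q = (-43.800, -39.500) on QM. Then cos ∠QJK = JQ·JK / (|JQ||JK|), giving 71.236°.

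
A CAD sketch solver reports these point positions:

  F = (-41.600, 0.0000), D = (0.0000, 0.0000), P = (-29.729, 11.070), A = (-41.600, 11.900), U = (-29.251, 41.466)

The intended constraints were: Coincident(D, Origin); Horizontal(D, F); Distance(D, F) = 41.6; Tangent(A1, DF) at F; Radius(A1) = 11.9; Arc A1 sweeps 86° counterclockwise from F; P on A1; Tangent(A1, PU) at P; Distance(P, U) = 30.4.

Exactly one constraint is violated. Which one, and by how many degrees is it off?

Tangent(A1, PU) at P — off by 3.10°.

D = (0.00, 0.00) ✓; D.y = 0.00, F.y = 0.00 ✓; |DF| = 41.60 ✓; ∠(AF, FD) = 90.00° ✓; |AF| = 11.90 ✓; bearing(A→P) − bearing(A→F) = 86.00° ✓; |AP| = 11.90 ✓; ∠(AP, PU) = 86.90° ✗; |PU| = 30.40 ✓.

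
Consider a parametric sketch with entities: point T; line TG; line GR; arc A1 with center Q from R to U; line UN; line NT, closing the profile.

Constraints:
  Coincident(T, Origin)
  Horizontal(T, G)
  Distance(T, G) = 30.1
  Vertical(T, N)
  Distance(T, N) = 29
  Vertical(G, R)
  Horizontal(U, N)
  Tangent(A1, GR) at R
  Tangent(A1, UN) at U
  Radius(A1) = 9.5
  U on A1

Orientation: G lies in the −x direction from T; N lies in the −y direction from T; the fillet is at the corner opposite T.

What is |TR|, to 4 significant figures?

35.86

The virtual corner opposite T is at (-30.10, -29.00). A1 meets GR tangentially, so QR is at right angles to GR and since A1 is tangent to UN there, QU ⟂ UN, with radius 9.5, so the center Q sits 9.5 in from both sides at Q = (-20.60, -19.50). That places the tangent points at R = (-30.10, -19.50) on GR and U = (-20.60, -29.00) on UN. Then |TR| = |R − T| = 35.86.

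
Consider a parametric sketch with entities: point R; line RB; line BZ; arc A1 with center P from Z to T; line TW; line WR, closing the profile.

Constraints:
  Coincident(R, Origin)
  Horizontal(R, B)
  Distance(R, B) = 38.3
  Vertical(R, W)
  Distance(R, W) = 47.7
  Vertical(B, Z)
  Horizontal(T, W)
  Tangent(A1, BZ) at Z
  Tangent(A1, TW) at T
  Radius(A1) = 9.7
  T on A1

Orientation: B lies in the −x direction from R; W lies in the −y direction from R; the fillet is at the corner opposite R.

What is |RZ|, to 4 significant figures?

53.95

R is at the origin; R and B share the same y with |RB| = 38.3 and B on the −x side, so B = (-38.30, 0.000). R and W share the same x with |RW| = 47.7 and W on the −y side, so W = (0.000, -47.70). The virtual corner opposite R is at (-38.30, -47.70). Tangency of A1 to BZ means the radius PZ is perpendicular to BZ and since A1 is tangent to TW there, PT ⟂ TW, with radius 9.7, so the center P sits 9.7 in from both sides at P = (-28.60, -38.00). That places the tangent points at Z = (-38.30, -38.00) on BZ and T = (-28.60, -47.70) on TW. Then |RZ| = |Z − R| = 53.95.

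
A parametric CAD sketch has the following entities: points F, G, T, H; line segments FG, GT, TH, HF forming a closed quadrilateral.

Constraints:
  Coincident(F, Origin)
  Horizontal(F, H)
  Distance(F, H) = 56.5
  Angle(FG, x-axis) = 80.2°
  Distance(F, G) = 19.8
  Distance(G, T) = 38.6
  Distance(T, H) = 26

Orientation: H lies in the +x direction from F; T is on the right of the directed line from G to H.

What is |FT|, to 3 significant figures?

32.2

F is at the origin; F and H share the same y with |FH| = 56.5 and H in +x, so H = (56.5, 0). FG runs at 80.2° with |FG| = 19.8, so G = (3.37, 19.5). T is determined by |GT| = 38.6 and |TH| = 26.0 together: it lies at the intersection of circle(G, 38.6) and circle(H, 26.0). With |GH| = 56.6, the foot of the radical line on GH is 35.5 from G and the perpendicular offset is √(38.6² − 35.5²) = 15.2. Taking the right-of-GH solution: T = (31.5, -6.97).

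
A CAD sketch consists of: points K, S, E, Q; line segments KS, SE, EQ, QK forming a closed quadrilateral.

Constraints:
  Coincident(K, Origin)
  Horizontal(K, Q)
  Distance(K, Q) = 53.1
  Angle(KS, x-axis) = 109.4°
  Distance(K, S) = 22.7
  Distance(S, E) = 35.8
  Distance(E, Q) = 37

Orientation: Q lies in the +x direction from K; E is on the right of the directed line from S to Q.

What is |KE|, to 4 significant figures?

17.25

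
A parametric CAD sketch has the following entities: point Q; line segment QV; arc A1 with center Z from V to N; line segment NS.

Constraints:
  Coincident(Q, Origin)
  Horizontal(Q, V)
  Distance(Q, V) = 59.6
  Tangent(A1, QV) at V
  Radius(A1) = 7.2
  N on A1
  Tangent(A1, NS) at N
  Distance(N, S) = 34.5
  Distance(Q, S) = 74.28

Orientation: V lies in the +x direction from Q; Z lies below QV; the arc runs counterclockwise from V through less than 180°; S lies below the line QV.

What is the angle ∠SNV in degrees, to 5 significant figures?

127.99°

Checks: |ZN| = 7.200 ✓; ∠(ZN, NS) = 90.00° ✓; |NS| = 34.50 ✓; |QS| = 74.28 ✓.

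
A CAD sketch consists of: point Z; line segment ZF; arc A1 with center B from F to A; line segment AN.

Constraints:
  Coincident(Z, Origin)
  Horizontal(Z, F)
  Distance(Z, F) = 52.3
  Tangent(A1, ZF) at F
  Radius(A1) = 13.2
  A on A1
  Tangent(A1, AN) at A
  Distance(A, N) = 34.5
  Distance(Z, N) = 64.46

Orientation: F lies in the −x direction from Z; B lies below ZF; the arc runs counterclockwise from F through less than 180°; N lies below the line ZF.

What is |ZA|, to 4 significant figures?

66.32

Checks: ∠(BF, FZ) = 90.00° ✓; |BF| = 13.20 ✓; |BA| = 13.20 ✓; ∠(BA, AN) = 90.00° ✓; |AN| = 34.50 ✓; |ZN| = 64.46 ✓.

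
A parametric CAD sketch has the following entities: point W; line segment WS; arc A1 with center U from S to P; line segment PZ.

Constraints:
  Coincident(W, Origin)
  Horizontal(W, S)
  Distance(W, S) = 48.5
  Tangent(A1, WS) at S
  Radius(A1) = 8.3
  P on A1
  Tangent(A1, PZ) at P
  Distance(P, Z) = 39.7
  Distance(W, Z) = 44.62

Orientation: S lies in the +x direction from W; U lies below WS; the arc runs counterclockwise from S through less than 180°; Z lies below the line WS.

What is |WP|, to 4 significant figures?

41.47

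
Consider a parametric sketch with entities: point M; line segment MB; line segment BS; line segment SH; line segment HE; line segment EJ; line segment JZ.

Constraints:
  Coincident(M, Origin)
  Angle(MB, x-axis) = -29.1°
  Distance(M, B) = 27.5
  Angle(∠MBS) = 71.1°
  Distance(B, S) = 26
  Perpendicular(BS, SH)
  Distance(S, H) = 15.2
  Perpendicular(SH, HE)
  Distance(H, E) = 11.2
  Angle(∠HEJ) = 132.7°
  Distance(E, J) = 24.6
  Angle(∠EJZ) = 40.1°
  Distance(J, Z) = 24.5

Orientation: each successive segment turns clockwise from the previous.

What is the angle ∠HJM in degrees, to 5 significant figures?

36.564°

M is at the origin; MB runs at -29.1° with length 27.5, so B = (24.029, -13.374). ∠MBS = 71.1° gives BS at -138.00° from the x-axis; with |BS| = 26.0, S = (4.7070, -30.772). BS is perpendicular to SH, so SH runs at 132.00°; with |SH| = 15.2, H = (-5.4638, -19.476). SH is perpendicular to HE, so HE runs at 42.000°; with |HE| = 11.2, E = (2.8594, -11.982). ∠HEJ = 132.7° gives EJ at -5.3000° from the x-axis; with |EJ| = 24.6, J = (27.354, -14.254). Then cos ∠HJM = JH·JM / (|JH||JM|), giving 36.564°.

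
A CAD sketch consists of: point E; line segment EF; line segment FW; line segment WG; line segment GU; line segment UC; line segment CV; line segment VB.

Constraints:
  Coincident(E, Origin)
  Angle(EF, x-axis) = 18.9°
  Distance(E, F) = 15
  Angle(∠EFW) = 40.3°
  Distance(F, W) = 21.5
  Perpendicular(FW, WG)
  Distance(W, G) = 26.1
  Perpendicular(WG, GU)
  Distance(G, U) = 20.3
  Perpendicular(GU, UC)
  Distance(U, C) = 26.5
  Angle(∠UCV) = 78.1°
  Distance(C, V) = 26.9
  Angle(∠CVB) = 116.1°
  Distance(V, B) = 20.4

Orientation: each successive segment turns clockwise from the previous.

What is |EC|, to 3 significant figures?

14.4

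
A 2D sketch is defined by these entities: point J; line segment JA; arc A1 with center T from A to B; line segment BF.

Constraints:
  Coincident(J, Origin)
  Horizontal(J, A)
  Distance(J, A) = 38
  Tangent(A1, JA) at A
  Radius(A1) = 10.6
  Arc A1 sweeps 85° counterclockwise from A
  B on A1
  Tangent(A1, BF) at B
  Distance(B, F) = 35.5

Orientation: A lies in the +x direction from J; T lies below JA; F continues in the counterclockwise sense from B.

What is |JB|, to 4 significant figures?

29.10

J is at the origin; J and A share the same y with |JA| = 38.0 and A on the +x side, so A = (38.00, 0.000). A1 meets JA tangentially, so TA is at right angles to JA, so T = A + (0, -10.6) = (38.00, -10.60). On A1, A sits at bearing 90° from T; an 85° counterclockwise sweep puts B at bearing 175°, so B = T + 10.6·(cos 175°, sin 175°) = (27.44, -9.676). Then |JB| = |B − J| = 29.10.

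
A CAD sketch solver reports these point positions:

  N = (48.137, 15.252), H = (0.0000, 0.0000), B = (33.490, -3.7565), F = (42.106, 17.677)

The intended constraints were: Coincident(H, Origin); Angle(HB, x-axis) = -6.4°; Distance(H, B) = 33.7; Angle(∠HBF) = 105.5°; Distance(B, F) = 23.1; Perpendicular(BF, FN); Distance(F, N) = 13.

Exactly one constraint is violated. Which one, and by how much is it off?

Distance(F, N) = 13 — off by 6.50.

H = (0.00, 0.00) ✓; HB at -6.400° ✓; |HB| = 33.70 ✓; ∠HBF = 105.5° ✓; |BF| = 23.10 ✓; ∠(BF, FN) = 90.01° ✓; |FN| = 6.500 ✗.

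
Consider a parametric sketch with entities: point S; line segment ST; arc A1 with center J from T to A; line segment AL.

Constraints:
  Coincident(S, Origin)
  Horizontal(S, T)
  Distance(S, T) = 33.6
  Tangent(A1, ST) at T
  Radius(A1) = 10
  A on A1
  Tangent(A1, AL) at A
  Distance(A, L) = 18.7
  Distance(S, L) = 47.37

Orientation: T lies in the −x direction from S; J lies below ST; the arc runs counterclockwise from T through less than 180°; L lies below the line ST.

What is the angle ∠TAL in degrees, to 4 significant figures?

123.8°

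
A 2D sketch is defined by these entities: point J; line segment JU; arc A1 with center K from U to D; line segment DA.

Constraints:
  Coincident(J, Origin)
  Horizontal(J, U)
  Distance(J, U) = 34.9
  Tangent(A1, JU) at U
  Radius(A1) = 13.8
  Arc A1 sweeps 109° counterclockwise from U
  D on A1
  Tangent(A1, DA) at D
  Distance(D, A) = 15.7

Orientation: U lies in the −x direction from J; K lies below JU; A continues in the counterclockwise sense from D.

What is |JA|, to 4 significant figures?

54.16

J is at the origin; J and U share the same y with |JU| = 34.9 and U on the −x side, so U = (-34.90, 0.000). Since A1 is tangent to JU there, KU ⟂ JU, so K = U + (0, -13.8) = (-34.90, -13.80). On A1, U sits at bearing 90° from K; a 109° counterclockwise sweep puts D at bearing 199°, so D = K + 13.8·(cos 199°, sin 199°) = (-47.95, -18.29). Since A1 is tangent to DA there, KD ⟂ DA, so DA runs along (−sin 199°, cos 199°); with |DA| = 15.7, A = (-42.84, -33.14). Then |JA| = |A − J| = 54.16.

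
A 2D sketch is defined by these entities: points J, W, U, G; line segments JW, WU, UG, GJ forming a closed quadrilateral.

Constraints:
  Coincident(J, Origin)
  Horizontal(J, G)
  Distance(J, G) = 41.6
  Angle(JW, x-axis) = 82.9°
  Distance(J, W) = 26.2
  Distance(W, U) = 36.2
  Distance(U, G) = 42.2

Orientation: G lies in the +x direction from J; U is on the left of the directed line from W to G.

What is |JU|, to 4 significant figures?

55.04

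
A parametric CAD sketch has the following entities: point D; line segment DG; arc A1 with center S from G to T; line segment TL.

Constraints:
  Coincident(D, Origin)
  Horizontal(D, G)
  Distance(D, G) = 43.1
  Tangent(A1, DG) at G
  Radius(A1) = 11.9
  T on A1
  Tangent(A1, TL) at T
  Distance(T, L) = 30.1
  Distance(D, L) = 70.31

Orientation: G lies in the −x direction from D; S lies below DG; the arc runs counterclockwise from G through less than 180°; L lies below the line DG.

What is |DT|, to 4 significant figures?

56.08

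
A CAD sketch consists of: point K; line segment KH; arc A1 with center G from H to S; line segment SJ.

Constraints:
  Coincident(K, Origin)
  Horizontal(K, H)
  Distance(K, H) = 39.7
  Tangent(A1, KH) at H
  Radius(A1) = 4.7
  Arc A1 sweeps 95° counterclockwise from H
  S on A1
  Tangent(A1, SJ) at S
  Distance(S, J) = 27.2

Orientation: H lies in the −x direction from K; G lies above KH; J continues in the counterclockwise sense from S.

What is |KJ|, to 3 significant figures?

49.3

On A1, H sits at bearing -90° from G; a 95° counterclockwise sweep puts S at bearing 5°, so S = G + 4.7·(cos 5°, sin 5°) = (-35.0, 5.11). Tangency of A1 to SJ means the radius GS is perpendicular to SJ, so SJ runs along (−sin 5°, cos 5°); with |SJ| = 27.2, J = (-37.4, 32.2). Then |KJ| = |J − K| = 49.3.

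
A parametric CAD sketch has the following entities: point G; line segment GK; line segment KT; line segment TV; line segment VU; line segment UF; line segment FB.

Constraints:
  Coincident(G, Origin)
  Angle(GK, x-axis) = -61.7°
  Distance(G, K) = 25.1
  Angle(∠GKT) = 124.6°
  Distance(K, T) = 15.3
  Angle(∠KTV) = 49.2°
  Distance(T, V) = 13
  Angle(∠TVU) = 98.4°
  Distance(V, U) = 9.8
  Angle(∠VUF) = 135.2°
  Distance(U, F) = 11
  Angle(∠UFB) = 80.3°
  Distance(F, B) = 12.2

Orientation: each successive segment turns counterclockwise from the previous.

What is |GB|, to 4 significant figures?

35.52

∠VUF = 135.2° gives UF at -109.1° from the x-axis; with |UF| = 11.0, F = (7.344, -27.77). ∠UFB = 80.3° gives FB at -9.400° from the x-axis; with |FB| = 12.2, B = (19.38, -29.76). Then |GB| = |B − G| = 35.52.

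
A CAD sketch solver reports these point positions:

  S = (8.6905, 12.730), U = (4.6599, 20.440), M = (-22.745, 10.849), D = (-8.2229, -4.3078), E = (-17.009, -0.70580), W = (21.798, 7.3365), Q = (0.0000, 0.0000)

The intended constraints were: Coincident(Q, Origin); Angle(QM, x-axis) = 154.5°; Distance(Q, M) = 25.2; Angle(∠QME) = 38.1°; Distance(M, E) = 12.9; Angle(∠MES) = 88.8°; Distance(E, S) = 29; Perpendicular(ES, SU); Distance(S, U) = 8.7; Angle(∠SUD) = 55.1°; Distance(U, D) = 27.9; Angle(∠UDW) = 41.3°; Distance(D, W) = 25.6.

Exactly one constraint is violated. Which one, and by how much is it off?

Distance(D, W) = 25.6 — off by 6.60.

Q = (0.00, 0.00) ✓; QM at 154.5° ✓; |QM| = 25.20 ✓; ∠QME = 38.10° ✓; |ME| = 12.90 ✓; ∠MES = 88.80° ✓; |ES| = 29.00 ✓; ∠(ES, SU) = 90.00° ✓; |SU| = 8.700 ✓; ∠SUD = 55.10° ✓; |UD| = 27.90 ✓; ∠UDW = 41.30° ✓; |DW| = 32.20 ✗.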